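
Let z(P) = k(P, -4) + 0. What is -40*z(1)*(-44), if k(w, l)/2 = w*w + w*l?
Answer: -10560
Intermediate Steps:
k(w, l) = 2*w² + 2*l*w (k(w, l) = 2*(w*w + w*l) = 2*(w² + l*w) = 2*w² + 2*l*w)
z(P) = 2*P*(-4 + P) (z(P) = 2*P*(-4 + P) + 0 = 2*P*(-4 + P))
-40*z(1)*(-44) = -80*(-4 + 1)*(-44) = -80*(-3)*(-44) = -40*(-6)*(-44) = 240*(-44) = -10560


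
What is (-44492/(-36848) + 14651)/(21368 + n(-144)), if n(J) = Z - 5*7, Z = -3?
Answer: 183641/267336 ≈ 0.68693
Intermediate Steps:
n(J) = -38 (n(J) = -3 - 5*7 = -3 - 35 = -38)
(-44492/(-36848) + 14651)/(21368 + n(-144)) = (-44492/(-36848) + 14651)/(21368 - 38) = (-44492*(-1/36848) + 14651)/21330 = (227/188 + 14651)*(1/21330) = (2754615/188)*(1/21330) = 183641/267336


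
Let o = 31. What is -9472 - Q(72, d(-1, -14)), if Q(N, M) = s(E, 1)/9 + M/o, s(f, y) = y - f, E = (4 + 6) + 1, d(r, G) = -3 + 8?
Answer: -2642423/279 ≈ -9471.0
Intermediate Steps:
d(r, G) = 5
E = 11 (E = 10 + 1 = 11)
Q(N, M) = -10/9 + M/31 (Q(N, M) = (1 - 1*11)/9 + M/31 = (1 - 11)*(⅑) + M*(1/31) = -10*⅑ + M/31 = -10/9 + M/31)
-9472 - Q(72, d(-1, -14)) = -9472 - (-10/9 + (1/31)*5) = -9472 - (-10/9 + 5/31) = -9472 - 1*(-265/279) = -9472 + 265/279 = -2642423/279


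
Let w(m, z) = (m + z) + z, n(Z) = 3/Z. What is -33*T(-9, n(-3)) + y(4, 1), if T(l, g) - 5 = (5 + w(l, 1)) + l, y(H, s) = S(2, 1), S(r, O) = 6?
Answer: 204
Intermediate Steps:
w(m, z) = m + 2*z
y(H, s) = 6
T(l, g) = 12 + 2*l (T(l, g) = 5 + ((5 + (l + 2*1)) + l) = 5 + ((5 + (l + 2)) + l) = 5 + ((5 + (2 + l)) + l) = 5 + ((7 + l) + l) = 5 + (7 + 2*l) = 12 + 2*l)
-33*T(-9, n(-3)) + y(4, 1) = -33*(12 + 2*(-9)) + 6 = -33*(12 - 18) + 6 = -33*(-6) + 6 = 198 + 6 = 204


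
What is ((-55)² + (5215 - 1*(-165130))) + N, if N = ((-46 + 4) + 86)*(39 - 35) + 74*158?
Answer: 185238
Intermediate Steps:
N = 11868 (N = (-42 + 86)*4 + 11692 = 44*4 + 11692 = 176 + 11692 = 11868)
((-55)² + (5215 - 1*(-165130))) + N = ((-55)² + (5215 - 1*(-165130))) + 11868 = (3025 + (5215 + 165130)) + 11868 = (3025 + 170345) + 11868 = 173370 + 11868 = 185238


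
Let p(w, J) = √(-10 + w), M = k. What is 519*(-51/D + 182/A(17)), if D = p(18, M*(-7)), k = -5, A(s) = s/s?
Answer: 94458 - 26469*√2/4 ≈ 85100.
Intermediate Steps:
A(s) = 1
M = -5
D = 2*√2 (D = √(-10 + 18) = √8 = 2*√2 ≈ 2.8284)
519*(-51/D + 182/A(17)) = 519*(-51*√2/4 + 182/1) = 519*(-51*√2/4 + 182*1) = 519*(-51*√2/4 + 182) = 519*(182 - 51*√2/4) = 94458 - 26469*√2/4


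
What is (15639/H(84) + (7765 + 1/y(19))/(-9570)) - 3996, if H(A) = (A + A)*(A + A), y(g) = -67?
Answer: -4017780807347/1005385920 ≈ -3996.3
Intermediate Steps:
H(A) = 4*A² (H(A) = (2*A)*(2*A) = 4*A²)
(15639/H(84) + (7765 + 1/y(19))/(-9570)) - 3996 = (15639/((4*84²)) + (7765 + 1/(-67))/(-9570)) - 3996 = (15639/((4*7056)) + (7765 - 1/67)*(-1/9570)) - 3996 = (15639/28224 + (520254/67)*(-1/9570)) - 3996 = (15639*(1/28224) - 86709/106865) - 3996 = (5213/9408 - 86709/106865) - 3996 = -258671027/1005385920 - 3996 = -4017780807347/1005385920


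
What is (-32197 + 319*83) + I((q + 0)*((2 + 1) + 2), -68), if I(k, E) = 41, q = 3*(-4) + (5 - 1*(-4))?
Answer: -5679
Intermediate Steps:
q = -3 (q = -12 + (5 + 4) = -12 + 9 = -3)
(-32197 + 319*83) + I((q + 0)*((2 + 1) + 2), -68) = (-32197 + 319*83) + 41 = (-32197 + 26477) + 41 = -5720 + 41 = -5679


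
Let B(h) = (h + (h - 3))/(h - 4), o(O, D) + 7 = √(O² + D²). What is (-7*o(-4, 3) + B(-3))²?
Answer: 11449/49 ≈ 233.65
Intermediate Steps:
o(O, D) = -7 + √(D² + O²) (o(O, D) = -7 + √(O² + D²) = -7 + √(D² + O²))
B(h) = (-3 + 2*h)/(-4 + h) (B(h) = (h + (-3 + h))/(-4 + h) = (-3 + 2*h)/(-4 + h))
(-7*o(-4, 3) + B(-3))² = (-7*(-7 + √(3² + (-4)²)) + (-3 + 2*(-3))/(-4 - 3))² = (-7*(-7 + √(9 + 16)) + (-3 - 6)/(-7))² = (-7*(-7 + √25) - ⅐*(-9))² = (-7*(-7 + 5) + 9/7)² = (-7*(-2) + 9/7)² = (14 + 9/7)² = (107/7)² = 11449/49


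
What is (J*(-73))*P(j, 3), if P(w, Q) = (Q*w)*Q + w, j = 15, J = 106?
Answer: -1160700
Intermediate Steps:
P(w, Q) = w + w*Q² (P(w, Q) = w*Q² + w = w + w*Q²)
(J*(-73))*P(j, 3) = (106*(-73))*(15*(1 + 3²)) = -116070*(1 + 9) = -116070*10 = -7738*150 = -1160700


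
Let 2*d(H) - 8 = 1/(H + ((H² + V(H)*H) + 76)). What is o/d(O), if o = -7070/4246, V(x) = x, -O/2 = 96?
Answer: -47312440/113657121 ≈ -0.41627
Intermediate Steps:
O = -192 (O = -2*96 = -192)
d(H) = 4 + 1/(2*(76 + H + 2*H²)) (d(H) = 4 + 1/(2*(H + ((H² + H*H) + 76))) = 4 + 1/(2*(H + ((H² + H²) + 76))) = 4 + 1/(2*(H + (2*H² + 76))) = 4 + 1/(2*(H + (76 + 2*H²))) = 4 + 1/(2*(76 + H + 2*H²)))
o = -3535/2123 (o = -7070*1/4246 = -3535/2123 ≈ -1.6651)
o/d(O) = -3535*2*(76 - 192 + 2*(-192)²)/(609 + 8*(-192) + 16*(-192)²)/2123 = -3535*2*(76 - 192 + 2*36864)/(609 - 1536 + 16*36864)/2123 = -3535*2*(76 - 192 + 73728)/(609 - 1536 + 589824)/2123 = -3535/(2123*((½)*588897/73612)) = -3535/(2123*((½)*(1/73612)*588897)) = -3535/(2123*588897/147224) = -3535/2123*147224/588897 = -47312440/113657121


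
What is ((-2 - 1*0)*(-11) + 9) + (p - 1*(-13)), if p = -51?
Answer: -7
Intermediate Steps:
((-2 - 1*0)*(-11) + 9) + (p - 1*(-13)) = ((-2 - 1*0)*(-11) + 9) + (-51 - 1*(-13)) = ((-2 + 0)*(-11) + 9) + (-51 + 13) = (-2*(-11) + 9) - 38 = (22 + 9) - 38 = 31 - 38 = -7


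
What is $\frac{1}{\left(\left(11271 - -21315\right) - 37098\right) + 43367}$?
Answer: $\frac{1}{38855} \approx 2.5737 \cdot 10^{-5}$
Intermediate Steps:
$\frac{1}{\left(\left(11271 - -21315\right) - 37098\right) + 43367} = \frac{1}{\left(\left(11271 + 21315\right) - 37098\right) + 43367} = \frac{1}{\left(32586 - 37098\right) + 43367} = \frac{1}{-4512 + 43367} = \frac{1}{38855}$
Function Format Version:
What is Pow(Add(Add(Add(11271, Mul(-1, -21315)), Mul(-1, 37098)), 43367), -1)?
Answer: Rational(1, 38855) ≈ 2.5737e-5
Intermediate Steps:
Pow(Add(Add(Add(11271, Mul(-1, -21315)), Mul(-1, 37098)), 43367), -1) = Pow(Add(Add(Add(11271, 21315), -37098), 43367), -1) = Pow(Add(Add(32586, -37098), 43367), -1) = Pow(Add(-4512, 43367), -1) = Pow(38855, -1) = Rational(1, 38855)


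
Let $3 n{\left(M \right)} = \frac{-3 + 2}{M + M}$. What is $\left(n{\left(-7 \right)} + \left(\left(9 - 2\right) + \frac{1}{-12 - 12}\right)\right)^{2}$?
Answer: $\frac{152881}{3136} \approx 48.75$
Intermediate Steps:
$n{\left(M \right)} = - \frac{1}{6 M}$ ($n{\left(M \right)} = \frac{\left(-3 + 2\right) \frac{1}{M + M}}{3} = \frac{\left(-1\right) \frac{1}{2 M}}{3} = \frac{\left(- \frac{1}{2}\right) \frac{1}{M}}{3} = - \frac{1}{6 M}$)
$\left(n{\left(-7 \right)} + \left(\left(9 - 2\right) + \frac{1}{-12 - 12}\right)\right)^{2} = \left(- \frac{1}{6 \left(-7\right)} + \left(\left(9 - 2\right) + \frac{1}{-12 - 12}\right)\right)^{2} = \left(\left(- \frac{1}{6}\right) \left(- \frac{1}{7}\right) + \left(7 + \frac{1}{-24}\right)\right)^{2} = \left(\frac{1}{42} + \left(7 - \frac{1}{24}\right)\right)^{2} = \left(\frac{1}{42} + \frac{167}{24}\right)^{2} = \left(\frac{391}{56}\right)^{2} = \frac{152881}{3136}$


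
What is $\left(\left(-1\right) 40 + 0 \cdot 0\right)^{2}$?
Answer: $1600$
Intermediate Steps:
$\left(\left(-1\right) 40 + 0 \cdot 0\right)^{2} = \left(-40 + 0\right)^{2} = \left(-40\right)^{2} = 1600$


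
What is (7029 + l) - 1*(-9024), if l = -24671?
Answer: -8618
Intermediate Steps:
(7029 + l) - 1*(-9024) = (7029 - 24671) - 1*(-9024) = -17642 + 9024 = -8618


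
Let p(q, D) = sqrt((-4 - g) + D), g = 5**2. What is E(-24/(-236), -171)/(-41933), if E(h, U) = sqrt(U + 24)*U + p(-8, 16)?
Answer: I*(-sqrt(13) + 1197*sqrt(3))/41933 ≈ 0.049356*I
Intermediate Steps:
g = 25
p(q, D) = sqrt(-29 + D) (p(q, D) = sqrt((-4 - 1*25) + D) = sqrt((-4 - 25) + D) = sqrt(-29 + D))
E(h, U) = I*sqrt(13) + U*sqrt(24 + U) (E(h, U) = sqrt(U + 24)*U + sqrt(-29 + 16) = sqrt(24 + U)*U + sqrt(-13) = U*sqrt(24 + U) + I*sqrt(13) = I*sqrt(13) + U*sqrt(24 + U))
E(-24/(-236), -171)/(-41933) = (I*sqrt(13) - 171*sqrt(24 - 171))/(-41933) = (I*sqrt(13) - 1197*I*sqrt(3))*(-1/41933) = -I*sqrt(13)/41933 + 63*I*sqrt(3)/2207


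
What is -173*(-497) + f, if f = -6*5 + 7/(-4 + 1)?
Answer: 257846/3 ≈ 85949.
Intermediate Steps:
f = -97/3 (f = -30 + 7/(-3) = -30 + 7*(-⅓) = -30 - 7/3 = -97/3 ≈ -32.333)
-173*(-497) + f = -173*(-497) - 97/3 = 85981 - 97/3 = 257846/3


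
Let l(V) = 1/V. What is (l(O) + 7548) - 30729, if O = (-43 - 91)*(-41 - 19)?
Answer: -186375239/8040 ≈ -23181.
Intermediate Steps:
O = 8040 (O = -134*(-60) = 8040)
(l(O) + 7548) - 30729 = (1/8040 + 7548) - 30729 = 60685921/8040 - 30729 = -186375239/8040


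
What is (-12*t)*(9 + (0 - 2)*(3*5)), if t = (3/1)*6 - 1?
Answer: 4284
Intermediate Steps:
t = 17 (t = (3*1)*6 - 1 = 3*6 - 1 = 18 - 1 = 17)
(-12*t)*(9 + (0 - 2)*(3*5)) = (-12*17)*(9 + (0 - 2)*(3*5)) = -204*(9 - 2*15) = -204*(9 - 30) = -204*(-21) = 4284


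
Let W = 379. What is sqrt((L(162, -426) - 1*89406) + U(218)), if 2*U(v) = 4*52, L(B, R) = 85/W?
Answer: 3*I*sqrt(1425266263)/379 ≈ 298.83*I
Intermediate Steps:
L(B, R) = 85/379
U(v) = 104 (U(v) = (4*52)/2 = (1/2)*208 = 104)
sqrt((L(162, -426) - 1*89406) + U(218)) = sqrt((85/379 - 1*89406) + 104) = sqrt((85/379 - 89406) + 104) = sqrt(-33884789/379 + 104) = sqrt(-33845373/379) = 3*I*sqrt(1425266263)/379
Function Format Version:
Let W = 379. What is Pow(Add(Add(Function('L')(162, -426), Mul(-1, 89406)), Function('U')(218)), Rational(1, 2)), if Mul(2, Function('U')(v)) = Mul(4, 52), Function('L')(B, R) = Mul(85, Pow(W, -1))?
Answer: Mul(Rational(3, 379), I, Pow(1425266263, Rational(1, 2))) ≈ Mul(298.83, I)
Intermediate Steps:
Function('L')(B, R) = Rational(85, 379) (Function('L')(B, R) = Mul(85, Pow(379, -1)) = Mul(85, Rational(1, 379)) = Rational(85, 379))
Function('U')(v) = 104 (Function('U')(v) = Mul(Rational(1, 2), Mul(4, 52)) = Mul(Rational(1, 2), 208) = 104)
Pow(Add(Add(Function('L')(162, -426), Mul(-1, 89406)), Function('U')(218)), Rational(1, 2)) = Pow(Add(Add(Rational(85, 379), Mul(-1, 89406)), 104), Rational(1, 2)) = Pow(Add(Add(Rational(85, 379), -89406), 104), Rational(1, 2)) = Pow(Add(Rational(-33884789, 379), 104), Rational(1, 2)) = Pow(Rational(-33845373, 379), Rational(1, 2)) = Mul(Rational(3, 379), I, Pow(1425266263, Rational(1, 2)))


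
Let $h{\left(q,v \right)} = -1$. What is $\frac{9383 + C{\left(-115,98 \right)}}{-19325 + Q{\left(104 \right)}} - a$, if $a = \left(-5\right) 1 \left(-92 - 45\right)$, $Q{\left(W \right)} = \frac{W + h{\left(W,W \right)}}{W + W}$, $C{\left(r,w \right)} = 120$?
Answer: $- \frac{162078357}{236441} \approx -685.49$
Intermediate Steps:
$Q{\left(W \right)} = \frac{-1 + W}{2 W}$ ($Q{\left(W \right)} = \frac{W - 1}{W + W} = \frac{-1 + W}{2 W}$)
$a = 685$ ($a = \left(-5\right) \left(-137\right) = 685$)
$\frac{9383 + C{\left(-115,98 \right)}}{-19325 + Q{\left(104 \right)}} - a = \frac{9383 + 120}{-19325 + \frac{-1 + 104}{2 \cdot 104}} - 685 = \frac{9503}{-19325 + \frac{1}{2} \cdot \frac{1}{104} \cdot 103} - 685 = \frac{9503}{-19325 + \frac{103}{208}} - 685 = \frac{9503}{- \frac{4019497}{208}} - 685 = 9503 \left(- \frac{208}{4019497}\right) - 685 = - \frac{116272}{236441} - 685 = - \frac{162078357}{236441}$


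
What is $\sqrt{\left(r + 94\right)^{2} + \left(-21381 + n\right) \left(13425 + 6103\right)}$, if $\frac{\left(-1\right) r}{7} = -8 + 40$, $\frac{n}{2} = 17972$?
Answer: $2 \sqrt{71100791} \approx 16864.0$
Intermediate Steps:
$n = 35944$ ($n = 2 \cdot 17972 = 35944$)
$r = -224$ ($r = - 7 \left(-8 + 40\right) = \left(-7\right) 32 = -224$)
$\sqrt{\left(r + 94\right)^{2} + \left(-21381 + n\right) \left(13425 + 6103\right)} = \sqrt{\left(-224 + 94\right)^{2} + \left(-21381 + 35944\right) \left(13425 + 6103\right)} = \sqrt{\left(-130\right)^{2} + 14563 \cdot 19528} = \sqrt{16900 + 284386264} = \sqrt{284403164} = 2 \sqrt{71100791}$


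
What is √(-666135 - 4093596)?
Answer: 3*I*√528859 ≈ 2181.7*I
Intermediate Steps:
√(-666135 - 4093596) = √(-4759731) = 3*I*√528859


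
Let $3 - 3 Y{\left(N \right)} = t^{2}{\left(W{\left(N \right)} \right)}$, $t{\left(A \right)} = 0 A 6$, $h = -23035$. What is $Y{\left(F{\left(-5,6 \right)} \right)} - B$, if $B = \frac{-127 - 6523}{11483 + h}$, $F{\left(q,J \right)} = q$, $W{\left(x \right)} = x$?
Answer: $\frac{129}{304} \approx 0.42434$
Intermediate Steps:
$t{\left(A \right)} = 0$ ($t{\left(A \right)} = 0 \cdot 6 = 0$)
$Y{\left(N \right)} = 1$ ($Y{\left(N \right)} = 1 - \frac{0^{2}}{3} = 1 - 0 = 1 + 0 = 1$)
$B = \frac{175}{304}$ ($B = \frac{-127 - 6523}{11483 - 23035} = - \frac{6650}{-11552} = \left(-6650\right) \left(- \frac{1}{11552}\right) = \frac{175}{304} \approx 0.57566$)
$Y{\left(F{\left(-5,6 \right)} \right)} - B = 1 - \frac{175}{304} = \frac{129}{304}$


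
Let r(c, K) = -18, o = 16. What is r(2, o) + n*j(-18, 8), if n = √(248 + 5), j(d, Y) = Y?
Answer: -18 + 8*√253 ≈ 109.25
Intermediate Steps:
n = √253 ≈ 15.906
r(2, o) + n*j(-18, 8) = -18 + √253*8 = -18 + 8*√253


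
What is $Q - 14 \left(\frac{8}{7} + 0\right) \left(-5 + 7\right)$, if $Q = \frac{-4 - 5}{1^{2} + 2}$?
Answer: $-35$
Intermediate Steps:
$Q = -3$ ($Q = - \frac{9}{1 + 2} = - \frac{9}{3} = \left(-9\right) \frac{1}{3} = -3$)
$Q - 14 \left(\frac{8}{7} + 0\right) \left(-5 + 7\right) = -3 - 14 \left(\frac{8}{7} + 0\right) \left(-5 + 7\right) = -3 - 14 \left(8 \cdot \frac{1}{7} + 0\right) 2 = -3 - 14 \left(\frac{8}{7} + 0\right) 2 = -3 - 14 \cdot \frac{8}{7} \cdot 2 = -3 - 32 = -35$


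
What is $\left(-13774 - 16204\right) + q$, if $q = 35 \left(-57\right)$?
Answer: $-31973$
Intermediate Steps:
$q = -1995$
$\left(-13774 - 16204\right) + q = \left(-13774 - 16204\right) - 1995 = -29978 - 1995 = -31973$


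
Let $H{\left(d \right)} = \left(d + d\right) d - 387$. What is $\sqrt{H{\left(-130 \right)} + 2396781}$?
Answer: $\sqrt{2430194} \approx 1558.9$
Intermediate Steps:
$H{\left(d \right)} = -387 + 2 d^{2}$ ($H{\left(d \right)} = 2 d d - 387 = 2 d^{2} - 387 = -387 + 2 d^{2}$)
$\sqrt{H{\left(-130 \right)} + 2396781} = \sqrt{\left(-387 + 2 \left(-130\right)^{2}\right) + 2396781} = \sqrt{\left(-387 + 2 \cdot 16900\right) + 2396781} = \sqrt{\left(-387 + 33800\right) + 2396781} = \sqrt{33413 + 2396781} = \sqrt{2430194}$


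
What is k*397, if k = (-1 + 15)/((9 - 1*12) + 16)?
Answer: 5558/13 ≈ 427.54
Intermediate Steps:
k = 14/13 (k = 14/((9 - 12) + 16) = 14/(-3 + 16) = 14/13 ≈ 1.0769)
k*397 = (14/13)*397 = 5558/13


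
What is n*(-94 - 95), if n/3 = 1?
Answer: -567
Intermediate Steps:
n = 3 (n = 3*1 = 3)
n*(-94 - 95) = 3*(-94 - 95) = 3*(-189) = -567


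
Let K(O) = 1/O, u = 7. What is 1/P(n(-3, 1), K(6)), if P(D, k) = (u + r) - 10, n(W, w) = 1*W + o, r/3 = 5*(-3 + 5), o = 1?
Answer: 1/27 ≈ 0.037037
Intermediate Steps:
r = 30 (r = 3*(5*(-3 + 5)) = 3*(5*2) = 3*10 = 30)
n(W, w) = 1 + W (n(W, w) = 1*W + 1 = W + 1 = 1 + W)
P(D, k) = 27 (P(D, k) = (7 + 30) - 10 = 37 - 10 = 27)
1/P(n(-3, 1), K(6)) = 1/27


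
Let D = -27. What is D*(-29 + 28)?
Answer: 27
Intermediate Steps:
D*(-29 + 28) = -27*(-29 + 28) = -27*(-1) = 27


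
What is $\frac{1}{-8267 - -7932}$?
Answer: $- \frac{1}{335} \approx -0.0029851$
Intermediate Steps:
$\frac{1}{-8267 - -7932} = \frac{1}{-8267 + 7932} = \frac{1}{-335} = - \frac{1}{335}$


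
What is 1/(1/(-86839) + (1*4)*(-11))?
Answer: -86839/3820917 ≈ -0.022727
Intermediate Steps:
1/(1/(-86839) + (1*4)*(-11)) = 1/(-1/86839 + 4*(-11)) = 1/(-1/86839 - 44) = 1/(-3820917/86839) = -86839/3820917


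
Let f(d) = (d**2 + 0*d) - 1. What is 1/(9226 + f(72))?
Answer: 1/14409 ≈ 6.9401e-5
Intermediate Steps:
f(d) = -1 + d**2 (f(d) = (d**2 + 0) - 1 = d**2 - 1 = -1 + d**2)
1/(9226 + f(72)) = 1/(9226 + (-1 + 72**2)) = 1/(9226 + (-1 + 5184)) = 1/(9226 + 5183) = 1/14409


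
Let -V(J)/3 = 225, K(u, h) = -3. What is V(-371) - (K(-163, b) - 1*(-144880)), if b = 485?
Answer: -145552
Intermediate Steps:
V(J) = -675 (V(J) = -3*225 = -675)
V(-371) - (K(-163, b) - 1*(-144880)) = -675 - (-3 - 1*(-144880)) = -675 - (-3 + 144880) = -675 - 1*144877 = -675 - 144877 = -145552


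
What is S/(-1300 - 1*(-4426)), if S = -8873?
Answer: -8873/3126 ≈ -2.8385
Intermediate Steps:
S/(-1300 - 1*(-4426)) = -8873/(-1300 - 1*(-4426)) = -8873/(-1300 + 4426) = -8873/3126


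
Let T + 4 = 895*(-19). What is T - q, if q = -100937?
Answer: 83928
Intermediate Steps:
T = -17009 (T = -4 + 895*(-19) = -4 - 17005 = -17009)
T - q = -17009 - 1*(-100937) = -17009 + 100937 = 83928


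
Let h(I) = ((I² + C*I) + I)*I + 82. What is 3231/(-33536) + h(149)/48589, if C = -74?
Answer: 56430246829/1629480704 ≈ 34.631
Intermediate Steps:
h(I) = 82 + I*(I² - 73*I) (h(I) = ((I² - 74*I) + I)*I + 82 = (I² - 73*I)*I + 82 = I*(I² - 73*I) + 82 = 82 + I*(I² - 73*I))
3231/(-33536) + h(149)/48589 = 3231/(-33536) + (82 + 149³ - 73*149²)/48589 = 3231*(-1/33536) + (82 + 3307949 - 73*22201)*(1/48589) = -3231/33536 + (82 + 3307949 - 1620673)*(1/48589) = -3231/33536 + 1687358*(1/48589) = -3231/33536 + 1687358/48589 = 56430246829/1629480704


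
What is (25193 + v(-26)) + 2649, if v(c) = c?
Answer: 27816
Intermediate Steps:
(25193 + v(-26)) + 2649 = (25193 - 26) + 2649 = 25167 + 2649 = 27816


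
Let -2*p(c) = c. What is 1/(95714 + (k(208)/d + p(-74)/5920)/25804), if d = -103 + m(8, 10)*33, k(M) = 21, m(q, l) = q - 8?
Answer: 425249920/40702370839623 ≈ 1.0448e-5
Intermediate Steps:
p(c) = -c/2
m(q, l) = -8 + q
d = -103 (d = -103 + (-8 + 8)*33 = -103 + 0*33 = -103 + 0 = -103)
1/(95714 + (k(208)/d + p(-74)/5920)/25804) = 1/(95714 + (21/(-103) - 1/2*(-74)/5920)/25804) = 1/(95714 + (21*(-1/103) + 37*(1/5920))*(1/25804)) = 1/(95714 + (-21/103 + 1/160)*(1/25804)) = 1/(95714 - 3257/16480*1/25804) = 1/(95714 - 3257/425249920) = 1/(40702370839623/425249920) = 425249920/40702370839623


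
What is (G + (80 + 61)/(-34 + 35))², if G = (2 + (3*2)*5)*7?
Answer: 133225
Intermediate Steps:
G = 224 (G = (2 + 6*5)*7 = (2 + 30)*7 = 32*7 = 224)
(G + (80 + 61)/(-34 + 35))² = (224 + (80 + 61)/(-34 + 35))² = (224 + 141/1)² = (224 + 141*1)² = (224 + 141)² = 365² = 133225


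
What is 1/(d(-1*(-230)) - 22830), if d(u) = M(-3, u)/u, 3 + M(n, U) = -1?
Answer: -115/2625452 ≈ -4.3802e-5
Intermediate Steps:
M(n, U) = -4 (M(n, U) = -3 - 1 = -4)
d(u) = -4/u
1/(d(-1*(-230)) - 22830) = 1/(-4/((-1*(-230))) - 22830) = 1/(-4/230 - 22830) = 1/(-4*1/230 - 22830) = 1/(-2/115 - 22830) = 1/(-2625452/115) = -115/2625452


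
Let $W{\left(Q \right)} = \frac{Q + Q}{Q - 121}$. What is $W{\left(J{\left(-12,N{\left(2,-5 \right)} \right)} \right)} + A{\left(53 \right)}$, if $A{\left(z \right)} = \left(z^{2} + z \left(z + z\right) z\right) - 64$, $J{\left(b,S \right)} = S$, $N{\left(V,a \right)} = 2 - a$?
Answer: $\frac{17128436}{57} \approx 3.005 \cdot 10^{5}$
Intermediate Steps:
$A{\left(z \right)} = -64 + z^{2} + 2 z^{3}$ ($A{\left(z \right)} = \left(z^{2} + z 2 z z\right) - 64 = \left(z^{2} + 2 z^{2} z\right) - 64 = \left(z^{2} + 2 z^{3}\right) - 64 = -64 + z^{2} + 2 z^{3}$)
$W{\left(Q \right)} = \frac{2 Q}{-121 + Q}$
$W{\left(J{\left(-12,N{\left(2,-5 \right)} \right)} \right)} + A{\left(53 \right)} = \frac{2 \left(2 - -5\right)}{-121 + \left(2 - -5\right)} + \left(-64 + 53^{2} + 2 \cdot 53^{3}\right) = \frac{2 \left(2 + 5\right)}{-121 + \left(2 + 5\right)} + \left(-64 + 2809 + 2 \cdot 148877\right) = 2 \cdot 7 \frac{1}{-121 + 7} + \left(-64 + 2809 + 297754\right) = 2 \cdot 7 \frac{1}{-114} + 300499 = 2 \cdot 7 \left(- \frac{1}{114}\right) + 300499 = - \frac{7}{57} + 300499 = \frac{17128436}{57}$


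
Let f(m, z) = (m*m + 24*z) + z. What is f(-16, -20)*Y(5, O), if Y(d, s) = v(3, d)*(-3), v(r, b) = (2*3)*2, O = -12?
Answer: 8784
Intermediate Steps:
v(r, b) = 12 (v(r, b) = 6*2 = 12)
f(m, z) = m² + 25*z (f(m, z) = (m² + 24*z) + z = m² + 25*z)
Y(d, s) = -36 (Y(d, s) = 12*(-3) = -36)
f(-16, -20)*Y(5, O) = ((-16)² + 25*(-20))*(-36) = (256 - 500)*(-36) = -244*(-36) = 8784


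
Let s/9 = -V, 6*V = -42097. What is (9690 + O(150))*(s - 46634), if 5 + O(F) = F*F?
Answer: 1062845255/2 ≈ 5.3142e+8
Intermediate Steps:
O(F) = -5 + F² (O(F) = -5 + F*F = -5 + F²)
V = -42097/6 (V = (⅙)*(-42097) = -42097/6 ≈ -7016.2)
s = 126291/2 (s = 9*(-1*(-42097/6)) = 9*(42097/6) = 126291/2 ≈ 63146.)
(9690 + O(150))*(s - 46634) = (9690 + (-5 + 150²))*(126291/2 - 46634) = (9690 + (-5 + 22500))*(33023/2) = (9690 + 22495)*(33023/2) = 32185*(33023/2) = 1062845255/2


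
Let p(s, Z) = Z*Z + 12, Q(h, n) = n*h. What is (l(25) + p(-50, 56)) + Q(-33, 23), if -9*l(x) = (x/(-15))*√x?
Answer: 64528/27 ≈ 2389.9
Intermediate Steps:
Q(h, n) = h*n
p(s, Z) = 12 + Z² (p(s, Z) = Z² + 12 = 12 + Z²)
l(x) = x^(3/2)/135 (l(x) = -x/(-15)*√x/9 = -x*(-1/15)*√x/9 = -(-x/15)*√x/9 = -(-1)*x^(3/2)/135 = x^(3/2)/135)
(l(25) + p(-50, 56)) + Q(-33, 23) = (25^(3/2)/135 + (12 + 56²)) - 33*23 = ((1/135)*125 + (12 + 3136)) - 759 = (25/27 + 3148) - 759 = 85021/27 - 759 = 64528/27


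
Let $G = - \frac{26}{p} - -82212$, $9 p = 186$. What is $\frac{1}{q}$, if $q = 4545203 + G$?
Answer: $\frac{31}{143449826} \approx 2.161 \cdot 10^{-7}$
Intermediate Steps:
$p = \frac{62}{3}$ ($p = \frac{1}{9} \cdot 186 = \frac{62}{3} \approx 20.667$)
$G = \frac{2548533}{31}$ ($G = - \frac{26}{\frac{62}{3}} - -82212 = \left(-26\right) \frac{3}{62} + 82212 = - \frac{39}{31} + 82212 = \frac{2548533}{31} \approx 82211.0$)
$q = \frac{143449826}{31}$ ($q = 4545203 + \frac{2548533}{31} = \frac{143449826}{31} \approx 4.6274 \cdot 10^{6}$)
$\frac{1}{q} = \frac{1}{\frac{143449826}{31}} = \frac{31}{143449826}$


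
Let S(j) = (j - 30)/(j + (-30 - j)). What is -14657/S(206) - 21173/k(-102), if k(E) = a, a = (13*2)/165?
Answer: -150857865/1144 ≈ -1.3187e+5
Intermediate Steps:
a = 26/165 (a = 26*(1/165) = 26/165 ≈ 0.15758)
k(E) = 26/165
S(j) = 1 - j/30 (S(j) = (-30 + j)/(-30) = (-30 + j)*(-1/30) = 1 - j/30)
-14657/S(206) - 21173/k(-102) = -14657/(1 - 1/30*206) - 21173/26/165 = -14657/(1 - 103/15) - 21173*165/26 = -14657/(-88/15) - 3493545/26 = -14657*(-15/88) - 3493545/26 = 219855/88 - 3493545/26 = -150857865/1144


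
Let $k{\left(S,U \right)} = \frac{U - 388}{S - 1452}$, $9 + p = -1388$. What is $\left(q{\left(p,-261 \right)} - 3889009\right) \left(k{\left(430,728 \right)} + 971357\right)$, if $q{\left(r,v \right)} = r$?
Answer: $- \frac{1931054593212342}{511} \approx -3.779 \cdot 10^{12}$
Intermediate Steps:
$p = -1397$ ($p = -9 - 1388 = -1397$)
$k{\left(S,U \right)} = \frac{-388 + U}{-1452 + S}$
$\left(q{\left(p,-261 \right)} - 3889009\right) \left(k{\left(430,728 \right)} + 971357\right) = \left(-1397 - 3889009\right) \left(\frac{-388 + 728}{-1452 + 430} + 971357\right) = - 3890406 \left(\frac{1}{-1022} \cdot 340 + 971357\right) = - 3890406 \left(\left(- \frac{1}{1022}\right) 340 + 971357\right) = - 3890406 \left(- \frac{170}{511} + 971357\right) = \left(-3890406\right) \frac{496363257}{511} = - \frac{1931054593212342}{511}$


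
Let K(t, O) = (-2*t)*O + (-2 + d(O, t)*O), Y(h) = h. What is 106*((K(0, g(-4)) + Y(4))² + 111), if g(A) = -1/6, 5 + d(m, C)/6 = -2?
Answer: 20352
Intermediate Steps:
d(m, C) = -42 (d(m, C) = -30 + 6*(-2) = -30 - 12 = -42)
g(A) = -⅙ (g(A) = -1*⅙ = -⅙)
K(t, O) = -2 - 42*O - 2*O*t (K(t, O) = (-2*t)*O + (-2 - 42*O) = -2*O*t + (-2 - 42*O) = -2 - 42*O - 2*O*t)
106*((K(0, g(-4)) + Y(4))² + 111) = 106*(((-2 - 42*(-⅙) - 2*(-⅙)*0) + 4)² + 111) = 106*(((-2 + 7 + 0) + 4)² + 111) = 106*((5 + 4)² + 111) = 106*(9² + 111) = 106*(81 + 111) = 106*192 = 20352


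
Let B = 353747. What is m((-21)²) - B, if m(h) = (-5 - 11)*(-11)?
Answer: -353571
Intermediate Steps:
m(h) = 176 (m(h) = -16*(-11) = 176)
m((-21)²) - B = 176 - 1*353747 = 176 - 353747 = -353571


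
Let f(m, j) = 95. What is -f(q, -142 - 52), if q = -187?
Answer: -95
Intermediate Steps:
-f(q, -142 - 52) = -1*95 = -95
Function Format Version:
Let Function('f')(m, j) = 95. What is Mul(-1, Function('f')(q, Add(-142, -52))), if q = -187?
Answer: -95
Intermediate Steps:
Mul(-1, Function('f')(q, Add(-142, -52))) = Mul(-1, 95) = -95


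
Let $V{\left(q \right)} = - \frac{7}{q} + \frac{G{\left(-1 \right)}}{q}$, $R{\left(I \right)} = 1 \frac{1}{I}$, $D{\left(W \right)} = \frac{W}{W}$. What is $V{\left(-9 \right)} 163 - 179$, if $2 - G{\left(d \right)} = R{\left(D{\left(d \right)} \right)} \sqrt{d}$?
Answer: $- \frac{796}{9} + \frac{163 i}{9} \approx -88.444 + 18.111 i$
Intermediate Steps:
$D{\left(W \right)} = 1$
$R{\left(I \right)} = \frac{1}{I}$
$G{\left(d \right)} = 2 - \sqrt{d}$ ($G{\left(d \right)} = 2 - \frac{\sqrt{d}}{1} = 2 - 1 \sqrt{d} = 2 - \sqrt{d}$)
$V{\left(q \right)} = - \frac{7}{q} + \frac{2 - i}{q}$ ($V{\left(q \right)} = - \frac{7}{q} + \frac{2 - \sqrt{-1}}{q} = - \frac{7}{q} + \frac{2 - i}{q}$)
$V{\left(-9 \right)} 163 - 179 = \frac{-5 - i}{-9} \cdot 163 - 179 = - \frac{-5 - i}{9} \cdot 163 - 179 = \left(\frac{5}{9} + \frac{i}{9}\right) 163 - 179 = \left(\frac{815}{9} + \frac{163 i}{9}\right) - 179 = - \frac{796}{9} + \frac{163 i}{9}$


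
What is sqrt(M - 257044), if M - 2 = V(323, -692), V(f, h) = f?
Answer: I*sqrt(256719) ≈ 506.67*I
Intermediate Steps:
M = 325 (M = 2 + 323 = 325)
sqrt(M - 257044) = sqrt(325 - 257044) = sqrt(-256719) = I*sqrt(256719)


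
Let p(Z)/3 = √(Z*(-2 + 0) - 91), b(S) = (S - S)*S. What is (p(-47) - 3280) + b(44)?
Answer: -3280 + 3*√3 ≈ -3274.8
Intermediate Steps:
b(S) = 0 (b(S) = 0*S = 0)
p(Z) = 3*√(-91 - 2*Z) (p(Z) = 3*√(Z*(-2 + 0) - 91) = 3*√(Z*(-2) - 91) = 3*√(-2*Z - 91) = 3*√(-91 - 2*Z))
(p(-47) - 3280) + b(44) = (3*√(-91 - 2*(-47)) - 3280) + 0 = (3*√(-91 + 94) - 3280) + 0 = (3*√3 - 3280) + 0 = (-3280 + 3*√3) + 0 = -3280 + 3*√3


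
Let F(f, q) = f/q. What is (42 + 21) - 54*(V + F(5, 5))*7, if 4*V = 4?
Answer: -693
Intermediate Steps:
V = 1 (V = (1/4)*4 = 1)
(42 + 21) - 54*(V + F(5, 5))*7 = (42 + 21) - 54*(1 + 5/5)*7 = 63 - 54*(1 + 5*(1/5))*7 = 63 - 54*(1 + 1)*7 = 63 - 108*7 = 63 - 54*14 = 63 - 756 = -693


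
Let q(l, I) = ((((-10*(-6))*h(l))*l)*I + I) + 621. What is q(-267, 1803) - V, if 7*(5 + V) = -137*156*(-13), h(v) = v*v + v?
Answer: -14359826226073/7 ≈ -2.0514e+12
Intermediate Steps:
h(v) = v + v**2 (h(v) = v**2 + v = v + v**2)
q(l, I) = 621 + I + 60*I*l**2*(1 + l) (q(l, I) = ((((-10*(-6))*(l*(1 + l)))*l)*I + I) + 621 = (((60*(l*(1 + l)))*l)*I + I) + 621 = (((60*l*(1 + l))*l)*I + I) + 621 = ((60*l**2*(1 + l))*I + I) + 621 = (60*I*l**2*(1 + l) + I) + 621 = (I + 60*I*l**2*(1 + l)) + 621 = 621 + I + 60*I*l**2*(1 + l))
V = 277801/7 (V = -5 + (-137*156*(-13))/7 = -5 + (-21372*(-13))/7 = -5 + (1/7)*277836 = -5 + 277836/7 = 277801/7 ≈ 39686.)
q(-267, 1803) - V = (621 + 1803 + 60*1803*(-267)**2*(1 - 267)) - 1*277801/7 = (621 + 1803 + 60*1803*71289*(-266)) - 277801/7 = (621 + 1803 - 2051403709320) - 277801/7 = -2051403706896 - 277801/7 = -14359826226073/7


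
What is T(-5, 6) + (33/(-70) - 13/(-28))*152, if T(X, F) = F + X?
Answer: -3/35 ≈ -0.085714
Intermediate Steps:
T(-5, 6) + (33/(-70) - 13/(-28))*152 = (6 - 5) + (33/(-70) - 13/(-28))*152 = 1 + (33*(-1/70) - 13*(-1/28))*152 = 1 + (-33/70 + 13/28)*152 = 1 - 1/140*152 = 1 - 38/35 = -3/35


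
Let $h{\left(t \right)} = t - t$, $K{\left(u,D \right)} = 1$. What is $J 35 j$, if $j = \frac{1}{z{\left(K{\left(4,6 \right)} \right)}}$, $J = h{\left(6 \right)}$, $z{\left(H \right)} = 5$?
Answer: $0$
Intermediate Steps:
$h{\left(t \right)} = 0$
$J = 0$
$j = \frac{1}{5} \approx 0.2$
$J 35 j = 0 \cdot 35 \cdot \frac{1}{5} = 0 \cdot \frac{1}{5} = 0$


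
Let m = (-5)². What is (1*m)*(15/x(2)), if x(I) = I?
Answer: 375/2 ≈ 187.50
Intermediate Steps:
m = 25
(1*m)*(15/x(2)) = (1*25)*(15/2) = 25*(15*(½)) = 25*(15/2) = 375/2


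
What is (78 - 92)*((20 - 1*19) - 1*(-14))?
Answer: -210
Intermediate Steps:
(78 - 92)*((20 - 1*19) - 1*(-14)) = -14*((20 - 19) + 14) = -14*(1 + 14) = -14*15 = -210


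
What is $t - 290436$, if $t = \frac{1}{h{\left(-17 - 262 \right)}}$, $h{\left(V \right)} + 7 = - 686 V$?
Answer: $- \frac{55585674731}{191387} \approx -2.9044 \cdot 10^{5}$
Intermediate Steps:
$h{\left(V \right)} = -7 - 686 V$
$t = \frac{1}{191387}$ ($t = \frac{1}{-7 - 686 \left(-17 - 262\right)} = \frac{1}{-7 - -191394} = \frac{1}{-7 + 191394} = \frac{1}{191387} \approx 5.225 \cdot 10^{-6}$)
$t - 290436 = \frac{1}{191387} - 290436 = - \frac{55585674731}{191387}$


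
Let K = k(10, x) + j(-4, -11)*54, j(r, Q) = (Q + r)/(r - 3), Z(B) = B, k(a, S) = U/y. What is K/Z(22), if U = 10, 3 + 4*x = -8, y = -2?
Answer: 775/154 ≈ 5.0325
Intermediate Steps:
x = -11/4 (x = -¾ + (¼)*(-8) = -¾ - 2 = -11/4 ≈ -2.7500)
k(a, S) = -5 (k(a, S) = 10/(-2) = 10*(-½) = -5)
j(r, Q) = (Q + r)/(-3 + r)
K = 775/7 (K = -5 + ((-11 - 4)/(-3 - 4))*54 = -5 + (-15/(-7))*54 = -5 - ⅐*(-15)*54 = -5 + (15/7)*54 = -5 + 810/7 = 775/7 ≈ 110.71)
K/Z(22) = (775/7)/22 = (775/7)*(1/22) = 775/154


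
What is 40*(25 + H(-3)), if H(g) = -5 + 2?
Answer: 880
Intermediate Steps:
H(g) = -3
40*(25 + H(-3)) = 40*(25 - 3) = 40*22 = 880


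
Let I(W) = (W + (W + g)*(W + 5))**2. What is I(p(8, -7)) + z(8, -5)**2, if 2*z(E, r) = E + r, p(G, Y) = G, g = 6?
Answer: 144409/4 ≈ 36102.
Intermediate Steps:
z(E, r) = E/2 + r/2 (z(E, r) = (E + r)/2 = E/2 + r/2)
I(W) = (W + (5 + W)*(6 + W))**2 (I(W) = (W + (W + 6)*(W + 5))**2 = (W + (6 + W)*(5 + W))**2 = (W + (5 + W)*(6 + W))**2)
I(p(8, -7)) + z(8, -5)**2 = (30 + 8**2 + 12*8)**2 + ((1/2)*8 + (1/2)*(-5))**2 = (30 + 64 + 96)**2 + (4 - 5/2)**2 = 190**2 + (3/2)**2 = 36100 + 9/4 = 144409/4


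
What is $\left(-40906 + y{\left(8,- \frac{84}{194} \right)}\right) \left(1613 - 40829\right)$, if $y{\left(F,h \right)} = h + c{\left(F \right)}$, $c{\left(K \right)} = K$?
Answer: $\frac{155575675968}{97} \approx 1.6039 \cdot 10^{9}$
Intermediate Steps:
$y{\left(F,h \right)} = F + h$ ($y{\left(F,h \right)} = h + F = F + h$)
$\left(-40906 + y{\left(8,- \frac{84}{194} \right)}\right) \left(1613 - 40829\right) = \left(-40906 + \left(8 - \frac{84}{194}\right)\right) \left(1613 - 40829\right) = \left(-40906 + \left(8 - \frac{42}{97}\right)\right) \left(-39216\right) = \left(-40906 + \frac{734}{97}\right) \left(-39216\right) = \left(- \frac{3967148}{97}\right) \left(-39216\right) = \frac{155575675968}{97}$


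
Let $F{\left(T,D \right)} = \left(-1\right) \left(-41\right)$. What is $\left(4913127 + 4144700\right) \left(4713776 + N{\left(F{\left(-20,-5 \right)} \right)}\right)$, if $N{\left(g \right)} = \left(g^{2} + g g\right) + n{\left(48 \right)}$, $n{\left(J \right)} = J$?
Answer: $42727454714822$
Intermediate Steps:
$F{\left(T,D \right)} = 41$
$N{\left(g \right)} = 48 + 2 g^{2}$ ($N{\left(g \right)} = \left(g^{2} + g g\right) + 48 = \left(g^{2} + g^{2}\right) + 48 = 2 g^{2} + 48 = 48 + 2 g^{2}$)
$\left(4913127 + 4144700\right) \left(4713776 + N{\left(F{\left(-20,-5 \right)} \right)}\right) = \left(4913127 + 4144700\right) \left(4713776 + \left(48 + 2 \cdot 41^{2}\right)\right) = 9057827 \left(4713776 + \left(48 + 2 \cdot 1681\right)\right) = 9057827 \left(4713776 + \left(48 + 3362\right)\right) = 9057827 \left(4713776 + 3410\right) = 9057827 \cdot 4717186 = 42727454714822$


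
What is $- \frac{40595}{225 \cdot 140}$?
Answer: $- \frac{8119}{6300} \approx -1.2887$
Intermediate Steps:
$- \frac{40595}{225 \cdot 140} = - \frac{40595}{31500} = \left(-40595\right) \frac{1}{31500} = - \frac{8119}{6300}$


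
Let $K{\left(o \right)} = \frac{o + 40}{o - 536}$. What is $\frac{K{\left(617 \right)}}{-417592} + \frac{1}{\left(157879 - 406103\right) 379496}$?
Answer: $- \frac{859575607615}{44254319295723264} \approx -1.9424 \cdot 10^{-5}$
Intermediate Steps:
$K{\left(o \right)} = \frac{40 + o}{-536 + o}$
$\frac{K{\left(617 \right)}}{-417592} + \frac{1}{\left(157879 - 406103\right) 379496} = \frac{\frac{1}{-536 + 617} \left(40 + 617\right)}{-417592} + \frac{1}{\left(157879 - 406103\right) 379496} = \frac{1}{81} \cdot 657 \left(- \frac{1}{417592}\right) + \frac{1}{-248224} \cdot \frac{1}{379496} = \frac{1}{81} \cdot 657 \left(- \frac{1}{417592}\right) - \frac{1}{94200015104} = \frac{73}{9} \left(- \frac{1}{417592}\right) - \frac{1}{94200015104} = - \frac{73}{3758328} - \frac{1}{94200015104} = - \frac{859575607615}{44254319295723264}$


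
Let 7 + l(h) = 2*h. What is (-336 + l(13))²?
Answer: 100489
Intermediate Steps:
l(h) = -7 + 2*h
(-336 + l(13))² = (-336 + (-7 + 2*13))² = (-336 + (-7 + 26))² = (-336 + 19)² = (-317)² = 100489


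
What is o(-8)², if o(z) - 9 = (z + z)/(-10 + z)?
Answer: 7921/81 ≈ 97.790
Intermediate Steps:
o(z) = 9 + 2*z/(-10 + z) (o(z) = 9 + (z + z)/(-10 + z) = 9 + (2*z)/(-10 + z) = 9 + 2*z/(-10 + z))
o(-8)² = ((-90 + 11*(-8))/(-10 - 8))² = ((-90 - 88)/(-18))² = (-1/18*(-178))² = (89/9)² = 7921/81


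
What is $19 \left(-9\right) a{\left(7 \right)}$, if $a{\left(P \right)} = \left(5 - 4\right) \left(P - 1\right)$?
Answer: $-1026$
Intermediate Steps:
$a{\left(P \right)} = -1 + P$ ($a{\left(P \right)} = 1 \left(-1 + P\right) = -1 + P$)
$19 \left(-9\right) a{\left(7 \right)} = 19 \left(-9\right) \left(-1 + 7\right) = \left(-171\right) 6 = -1026$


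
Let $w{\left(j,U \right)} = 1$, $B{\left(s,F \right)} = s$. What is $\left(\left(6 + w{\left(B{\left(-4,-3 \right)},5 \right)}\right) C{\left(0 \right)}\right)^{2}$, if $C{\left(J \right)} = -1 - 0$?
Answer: $49$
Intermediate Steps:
$C{\left(J \right)} = -1$ ($C{\left(J \right)} = -1 + 0 = -1$)
$\left(\left(6 + w{\left(B{\left(-4,-3 \right)},5 \right)}\right) C{\left(0 \right)}\right)^{2} = \left(\left(6 + 1\right) \left(-1\right)\right)^{2} = \left(7 \left(-1\right)\right)^{2} = \left(-7\right)^{2} = 49$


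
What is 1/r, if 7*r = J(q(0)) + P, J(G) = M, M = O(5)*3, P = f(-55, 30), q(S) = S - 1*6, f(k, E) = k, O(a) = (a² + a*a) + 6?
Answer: 7/113 ≈ 0.061947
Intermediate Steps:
O(a) = 6 + 2*a² (O(a) = (a² + a²) + 6 = 2*a² + 6 = 6 + 2*a²)
q(S) = -6 + S (q(S) = S - 6 = -6 + S)
P = -55
M = 168 (M = (6 + 2*5²)*3 = (6 + 2*25)*3 = (6 + 50)*3 = 56*3 = 168)
J(G) = 168
r = 113/7 (r = (168 - 55)/7 = (⅐)*113 = 113/7 ≈ 16.143)
1/r = 1/(113/7) = 7/113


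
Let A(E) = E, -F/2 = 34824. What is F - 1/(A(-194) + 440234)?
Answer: -30647905921/440040 ≈ -69648.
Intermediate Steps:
F = -69648 (F = -2*34824 = -69648)
F - 1/(A(-194) + 440234) = -69648 - 1/(-194 + 440234) = -69648 - 1/440040 = -30647905921/440040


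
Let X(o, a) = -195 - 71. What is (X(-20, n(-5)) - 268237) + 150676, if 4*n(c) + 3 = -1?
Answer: -117827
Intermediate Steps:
n(c) = -1 (n(c) = -3/4 + (1/4)*(-1) = -3/4 - 1/4 = -1)
X(o, a) = -266
(X(-20, n(-5)) - 268237) + 150676 = (-266 - 268237) + 150676 = -268503 + 150676 = -117827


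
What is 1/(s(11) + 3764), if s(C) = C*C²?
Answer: 1/5095 ≈ 0.00019627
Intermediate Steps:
s(C) = C³
1/(s(11) + 3764) = 1/(11³ + 3764) = 1/(1331 + 3764) = 1/5095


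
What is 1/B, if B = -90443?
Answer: -1/90443 ≈ -1.1057e-5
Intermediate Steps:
1/B = 1/(-90443) = -1/90443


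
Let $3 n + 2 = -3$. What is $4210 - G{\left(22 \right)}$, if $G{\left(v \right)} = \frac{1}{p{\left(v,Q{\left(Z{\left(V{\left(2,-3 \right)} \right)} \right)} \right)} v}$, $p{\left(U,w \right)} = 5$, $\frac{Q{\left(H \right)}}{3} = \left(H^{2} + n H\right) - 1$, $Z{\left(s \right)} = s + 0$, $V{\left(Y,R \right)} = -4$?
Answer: $\frac{463099}{110} \approx 4210.0$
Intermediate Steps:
$n = - \frac{5}{3}$ ($n = - \frac{2}{3} + \frac{1}{3} \left(-3\right) = - \frac{2}{3} - 1 = - \frac{5}{3} \approx -1.6667$)
$Z{\left(s \right)} = s$
$Q{\left(H \right)} = -3 - 5 H + 3 H^{2}$ ($Q{\left(H \right)} = 3 \left(\left(H^{2} - \frac{5 H}{3}\right) - 1\right) = 3 \left(-1 + H^{2} - \frac{5 H}{3}\right) = -3 - 5 H + 3 H^{2}$)
$G{\left(v \right)} = \frac{1}{5 v}$
$4210 - G{\left(22 \right)} = 4210 - \frac{1}{5 \cdot 22} = 4210 - \frac{1}{5} \cdot \frac{1}{22} = 4210 - \frac{1}{110} = \frac{463099}{110}$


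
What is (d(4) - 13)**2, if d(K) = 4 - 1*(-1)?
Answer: 64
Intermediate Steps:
d(K) = 5 (d(K) = 4 + 1 = 5)
(d(4) - 13)**2 = (5 - 13)**2 = (-8)**2 = 64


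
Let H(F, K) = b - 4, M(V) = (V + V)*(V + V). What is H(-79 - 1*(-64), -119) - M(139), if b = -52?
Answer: -77340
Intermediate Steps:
M(V) = 4*V**2 (M(V) = (2*V)*(2*V) = 4*V**2)
H(F, K) = -56 (H(F, K) = -52 - 4 = -56)
H(-79 - 1*(-64), -119) - M(139) = -56 - 4*139**2 = -56 - 4*19321 = -56 - 1*77284 = -56 - 77284 = -77340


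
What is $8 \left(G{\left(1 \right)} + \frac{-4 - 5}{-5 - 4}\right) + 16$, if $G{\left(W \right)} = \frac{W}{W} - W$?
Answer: $24$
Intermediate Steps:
$G{\left(W \right)} = 1 - W$
$8 \left(G{\left(1 \right)} + \frac{-4 - 5}{-5 - 4}\right) + 16 = 8 \left(\left(1 - 1\right) + \frac{-4 - 5}{-5 - 4}\right) + 16 = 8 \left(\left(1 - 1\right) - \frac{9}{-9}\right) + 16 = 8 \left(0 - -1\right) + 16 = 8 \left(0 + 1\right) + 16 = 8 \cdot 1 + 16 = 8 + 16 = 24$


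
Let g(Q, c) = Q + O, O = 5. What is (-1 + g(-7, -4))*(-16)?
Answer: 48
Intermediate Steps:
g(Q, c) = 5 + Q (g(Q, c) = Q + 5 = 5 + Q)
(-1 + g(-7, -4))*(-16) = (-1 + (5 - 7))*(-16) = (-1 - 2)*(-16) = -3*(-16) = 48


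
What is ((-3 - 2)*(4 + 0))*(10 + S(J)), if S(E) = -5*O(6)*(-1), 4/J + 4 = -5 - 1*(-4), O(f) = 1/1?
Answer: -300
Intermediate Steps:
O(f) = 1
J = -⅘ (J = 4/(-4 + (-5 - 1*(-4))) = 4/(-4 + (-5 + 4)) = 4/(-4 - 1) = 4/(-5) = 4*(-⅕) = -⅘ ≈ -0.80000)
S(E) = 5 (S(E) = -5*1*(-1) = -5*(-1) = 5)
((-3 - 2)*(4 + 0))*(10 + S(J)) = ((-3 - 2)*(4 + 0))*(10 + 5) = -5*4*15 = -20*15 = -300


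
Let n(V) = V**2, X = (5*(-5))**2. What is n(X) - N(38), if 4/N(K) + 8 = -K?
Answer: 8984377/23 ≈ 3.9063e+5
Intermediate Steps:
X = 625 (X = (-25)**2 = 625)
N(K) = 4/(-8 - K)
n(X) - N(38) = 625**2 - (-4)/(8 + 38) = 390625 - (-4)/46 = 390625 - 1*(-2/23) = 390625 + 2/23 = 8984377/23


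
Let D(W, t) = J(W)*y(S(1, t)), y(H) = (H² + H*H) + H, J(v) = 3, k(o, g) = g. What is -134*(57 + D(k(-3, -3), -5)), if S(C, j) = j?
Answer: -25728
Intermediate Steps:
y(H) = H + 2*H² (y(H) = (H² + H²) + H = 2*H² + H = H + 2*H²)
D(W, t) = 3*t*(1 + 2*t) (D(W, t) = 3*(t*(1 + 2*t)) = 3*t*(1 + 2*t))
-134*(57 + D(k(-3, -3), -5)) = -134*(57 + 3*(-5)*(1 + 2*(-5))) = -134*(57 + 3*(-5)*(1 - 10)) = -134*(57 + 3*(-5)*(-9)) = -134*(57 + 135) = -134*192 = -25728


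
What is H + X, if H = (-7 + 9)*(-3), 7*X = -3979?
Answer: -4021/7 ≈ -574.43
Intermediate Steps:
X = -3979/7 (X = (⅐)*(-3979) = -3979/7 ≈ -568.43)
H = -6 (H = 2*(-3) = -6)
H + X = -6 - 3979/7 = -4021/7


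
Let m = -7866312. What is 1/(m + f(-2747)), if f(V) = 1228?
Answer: -1/7865084 ≈ -1.2714e-7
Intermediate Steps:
1/(m + f(-2747)) = 1/(-7866312 + 1228) = 1/(-7865084) = -1/7865084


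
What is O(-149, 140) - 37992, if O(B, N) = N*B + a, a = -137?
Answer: -58989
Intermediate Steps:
O(B, N) = -137 + B*N (O(B, N) = N*B - 137 = B*N - 137 = -137 + B*N)
O(-149, 140) - 37992 = (-137 - 149*140) - 37992 = (-137 - 20860) - 37992 = -20997 - 37992 = -58989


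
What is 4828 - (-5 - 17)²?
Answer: 4344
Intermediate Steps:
4828 - (-5 - 17)² = 4828 - 1*(-22)² = 4828 - 1*484 = 4828 - 484 = 4344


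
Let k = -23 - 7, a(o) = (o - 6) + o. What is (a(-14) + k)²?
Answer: 4096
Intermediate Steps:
a(o) = -6 + 2*o (a(o) = (-6 + o) + o = -6 + 2*o)
k = -30
(a(-14) + k)² = ((-6 + 2*(-14)) - 30)² = ((-6 - 28) - 30)² = (-34 - 30)² = (-64)² = 4096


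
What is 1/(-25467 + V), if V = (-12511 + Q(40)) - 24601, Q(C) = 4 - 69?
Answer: -1/62644 ≈ -1.5963e-5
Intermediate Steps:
Q(C) = -65
V = -37177 (V = (-12511 - 65) - 24601 = -12576 - 24601 = -37177)
1/(-25467 + V) = 1/(-25467 - 37177) = 1/(-62644) = -1/62644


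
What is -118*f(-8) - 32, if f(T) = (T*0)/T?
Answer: -32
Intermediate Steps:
f(T) = 0 (f(T) = 0/T = 0)
-118*f(-8) - 32 = -118*0 - 32 = 0 - 32 = -32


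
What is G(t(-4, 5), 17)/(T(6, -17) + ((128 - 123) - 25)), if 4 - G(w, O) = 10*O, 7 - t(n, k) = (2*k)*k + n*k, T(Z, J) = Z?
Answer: 83/7 ≈ 11.857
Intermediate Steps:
t(n, k) = 7 - 2*k² - k*n (t(n, k) = 7 - ((2*k)*k + n*k) = 7 - (2*k² + k*n) = 7 + (-2*k² - k*n) = 7 - 2*k² - k*n)
G(w, O) = 4 - 10*O
G(t(-4, 5), 17)/(T(6, -17) + ((128 - 123) - 25)) = (4 - 10*17)/(6 + ((128 - 123) - 25)) = (4 - 170)/(6 + (5 - 25)) = -166/(6 - 20) = -166/(-14) = -1/14*(-166) = 83/7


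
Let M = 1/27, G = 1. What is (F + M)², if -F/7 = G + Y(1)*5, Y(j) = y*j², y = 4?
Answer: 15745024/729 ≈ 21598.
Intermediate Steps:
Y(j) = 4*j²
M = 1/27 ≈ 0.037037
F = -147 (F = -7*(1 + (4*1²)*5) = -7*(1 + (4*1)*5) = -7*(1 + 4*5) = -7*(1 + 20) = -7*21 = -147)
(F + M)² = (-147 + 1/27)² = (-3968/27)² = 15745024/729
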